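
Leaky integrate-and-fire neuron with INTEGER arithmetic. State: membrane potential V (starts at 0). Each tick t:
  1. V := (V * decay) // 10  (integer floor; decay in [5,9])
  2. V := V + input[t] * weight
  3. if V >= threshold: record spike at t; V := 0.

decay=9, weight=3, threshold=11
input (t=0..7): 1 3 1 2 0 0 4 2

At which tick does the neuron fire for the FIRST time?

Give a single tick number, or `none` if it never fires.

Answer: 1

Derivation:
t=0: input=1 -> V=3
t=1: input=3 -> V=0 FIRE
t=2: input=1 -> V=3
t=3: input=2 -> V=8
t=4: input=0 -> V=7
t=5: input=0 -> V=6
t=6: input=4 -> V=0 FIRE
t=7: input=2 -> V=6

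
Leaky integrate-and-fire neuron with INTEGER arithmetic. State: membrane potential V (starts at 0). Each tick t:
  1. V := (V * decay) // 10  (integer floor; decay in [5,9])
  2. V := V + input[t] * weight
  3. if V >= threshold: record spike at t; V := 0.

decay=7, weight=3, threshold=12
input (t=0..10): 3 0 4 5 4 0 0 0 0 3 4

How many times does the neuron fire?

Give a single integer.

t=0: input=3 -> V=9
t=1: input=0 -> V=6
t=2: input=4 -> V=0 FIRE
t=3: input=5 -> V=0 FIRE
t=4: input=4 -> V=0 FIRE
t=5: input=0 -> V=0
t=6: input=0 -> V=0
t=7: input=0 -> V=0
t=8: input=0 -> V=0
t=9: input=3 -> V=9
t=10: input=4 -> V=0 FIRE

Answer: 4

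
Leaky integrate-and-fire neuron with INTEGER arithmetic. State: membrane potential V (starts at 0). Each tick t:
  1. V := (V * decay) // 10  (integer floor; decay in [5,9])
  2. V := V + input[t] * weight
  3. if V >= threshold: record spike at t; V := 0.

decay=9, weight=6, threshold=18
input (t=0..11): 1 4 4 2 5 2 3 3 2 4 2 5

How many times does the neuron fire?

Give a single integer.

t=0: input=1 -> V=6
t=1: input=4 -> V=0 FIRE
t=2: input=4 -> V=0 FIRE
t=3: input=2 -> V=12
t=4: input=5 -> V=0 FIRE
t=5: input=2 -> V=12
t=6: input=3 -> V=0 FIRE
t=7: input=3 -> V=0 FIRE
t=8: input=2 -> V=12
t=9: input=4 -> V=0 FIRE
t=10: input=2 -> V=12
t=11: input=5 -> V=0 FIRE

Answer: 7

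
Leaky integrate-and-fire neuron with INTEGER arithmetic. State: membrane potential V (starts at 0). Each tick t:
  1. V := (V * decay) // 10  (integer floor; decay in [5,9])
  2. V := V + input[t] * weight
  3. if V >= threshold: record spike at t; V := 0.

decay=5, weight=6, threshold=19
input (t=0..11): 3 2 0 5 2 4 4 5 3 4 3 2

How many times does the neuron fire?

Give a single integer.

t=0: input=3 -> V=18
t=1: input=2 -> V=0 FIRE
t=2: input=0 -> V=0
t=3: input=5 -> V=0 FIRE
t=4: input=2 -> V=12
t=5: input=4 -> V=0 FIRE
t=6: input=4 -> V=0 FIRE
t=7: input=5 -> V=0 FIRE
t=8: input=3 -> V=18
t=9: input=4 -> V=0 FIRE
t=10: input=3 -> V=18
t=11: input=2 -> V=0 FIRE

Answer: 7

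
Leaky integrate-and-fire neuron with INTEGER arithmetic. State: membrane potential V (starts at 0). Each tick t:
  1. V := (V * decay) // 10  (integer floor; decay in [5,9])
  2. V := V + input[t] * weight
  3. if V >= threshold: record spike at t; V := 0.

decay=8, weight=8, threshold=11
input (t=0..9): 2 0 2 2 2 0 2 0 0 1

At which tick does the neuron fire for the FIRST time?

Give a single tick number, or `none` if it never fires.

Answer: 0

Derivation:
t=0: input=2 -> V=0 FIRE
t=1: input=0 -> V=0
t=2: input=2 -> V=0 FIRE
t=3: input=2 -> V=0 FIRE
t=4: input=2 -> V=0 FIRE
t=5: input=0 -> V=0
t=6: input=2 -> V=0 FIRE
t=7: input=0 -> V=0
t=8: input=0 -> V=0
t=9: input=1 -> V=8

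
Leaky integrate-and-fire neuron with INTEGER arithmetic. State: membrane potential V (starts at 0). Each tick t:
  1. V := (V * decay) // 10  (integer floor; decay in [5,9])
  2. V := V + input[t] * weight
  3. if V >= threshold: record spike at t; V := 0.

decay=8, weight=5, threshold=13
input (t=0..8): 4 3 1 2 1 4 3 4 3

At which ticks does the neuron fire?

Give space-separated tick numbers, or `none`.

t=0: input=4 -> V=0 FIRE
t=1: input=3 -> V=0 FIRE
t=2: input=1 -> V=5
t=3: input=2 -> V=0 FIRE
t=4: input=1 -> V=5
t=5: input=4 -> V=0 FIRE
t=6: input=3 -> V=0 FIRE
t=7: input=4 -> V=0 FIRE
t=8: input=3 -> V=0 FIRE

Answer: 0 1 3 5 6 7 8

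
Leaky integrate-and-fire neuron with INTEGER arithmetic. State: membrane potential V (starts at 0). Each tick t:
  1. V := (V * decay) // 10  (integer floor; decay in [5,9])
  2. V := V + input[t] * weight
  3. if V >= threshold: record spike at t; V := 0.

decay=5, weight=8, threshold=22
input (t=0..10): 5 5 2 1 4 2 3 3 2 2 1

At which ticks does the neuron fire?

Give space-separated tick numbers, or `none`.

t=0: input=5 -> V=0 FIRE
t=1: input=5 -> V=0 FIRE
t=2: input=2 -> V=16
t=3: input=1 -> V=16
t=4: input=4 -> V=0 FIRE
t=5: input=2 -> V=16
t=6: input=3 -> V=0 FIRE
t=7: input=3 -> V=0 FIRE
t=8: input=2 -> V=16
t=9: input=2 -> V=0 FIRE
t=10: input=1 -> V=8

Answer: 0 1 4 6 7 9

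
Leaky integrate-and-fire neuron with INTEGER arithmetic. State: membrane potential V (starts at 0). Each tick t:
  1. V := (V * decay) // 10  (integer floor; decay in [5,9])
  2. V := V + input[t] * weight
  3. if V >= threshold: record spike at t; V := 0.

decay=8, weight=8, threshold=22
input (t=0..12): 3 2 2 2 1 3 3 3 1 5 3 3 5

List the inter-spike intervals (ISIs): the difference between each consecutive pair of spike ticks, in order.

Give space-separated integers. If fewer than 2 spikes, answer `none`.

Answer: 2 3 1 1 2 1 1 1

Derivation:
t=0: input=3 -> V=0 FIRE
t=1: input=2 -> V=16
t=2: input=2 -> V=0 FIRE
t=3: input=2 -> V=16
t=4: input=1 -> V=20
t=5: input=3 -> V=0 FIRE
t=6: input=3 -> V=0 FIRE
t=7: input=3 -> V=0 FIRE
t=8: input=1 -> V=8
t=9: input=5 -> V=0 FIRE
t=10: input=3 -> V=0 FIRE
t=11: input=3 -> V=0 FIRE
t=12: input=5 -> V=0 FIRE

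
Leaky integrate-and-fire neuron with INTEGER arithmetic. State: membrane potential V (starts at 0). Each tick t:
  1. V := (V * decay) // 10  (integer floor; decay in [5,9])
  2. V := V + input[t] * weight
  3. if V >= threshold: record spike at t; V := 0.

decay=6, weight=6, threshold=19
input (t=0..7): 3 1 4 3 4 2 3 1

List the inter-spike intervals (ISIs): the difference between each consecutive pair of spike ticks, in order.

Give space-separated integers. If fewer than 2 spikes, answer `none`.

t=0: input=3 -> V=18
t=1: input=1 -> V=16
t=2: input=4 -> V=0 FIRE
t=3: input=3 -> V=18
t=4: input=4 -> V=0 FIRE
t=5: input=2 -> V=12
t=6: input=3 -> V=0 FIRE
t=7: input=1 -> V=6

Answer: 2 2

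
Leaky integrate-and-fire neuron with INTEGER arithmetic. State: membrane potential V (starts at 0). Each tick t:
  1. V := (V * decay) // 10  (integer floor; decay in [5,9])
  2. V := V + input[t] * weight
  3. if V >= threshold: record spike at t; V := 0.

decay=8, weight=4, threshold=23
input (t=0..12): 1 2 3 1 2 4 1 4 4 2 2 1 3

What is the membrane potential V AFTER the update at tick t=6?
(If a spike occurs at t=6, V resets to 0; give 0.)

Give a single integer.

Answer: 16

Derivation:
t=0: input=1 -> V=4
t=1: input=2 -> V=11
t=2: input=3 -> V=20
t=3: input=1 -> V=20
t=4: input=2 -> V=0 FIRE
t=5: input=4 -> V=16
t=6: input=1 -> V=16
t=7: input=4 -> V=0 FIRE
t=8: input=4 -> V=16
t=9: input=2 -> V=20
t=10: input=2 -> V=0 FIRE
t=11: input=1 -> V=4
t=12: input=3 -> V=15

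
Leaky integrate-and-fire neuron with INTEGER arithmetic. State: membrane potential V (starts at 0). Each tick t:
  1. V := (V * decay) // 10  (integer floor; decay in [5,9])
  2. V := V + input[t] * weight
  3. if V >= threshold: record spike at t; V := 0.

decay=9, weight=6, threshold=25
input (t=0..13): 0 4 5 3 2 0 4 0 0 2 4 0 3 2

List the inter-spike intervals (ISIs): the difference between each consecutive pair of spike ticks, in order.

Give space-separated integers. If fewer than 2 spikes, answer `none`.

t=0: input=0 -> V=0
t=1: input=4 -> V=24
t=2: input=5 -> V=0 FIRE
t=3: input=3 -> V=18
t=4: input=2 -> V=0 FIRE
t=5: input=0 -> V=0
t=6: input=4 -> V=24
t=7: input=0 -> V=21
t=8: input=0 -> V=18
t=9: input=2 -> V=0 FIRE
t=10: input=4 -> V=24
t=11: input=0 -> V=21
t=12: input=3 -> V=0 FIRE
t=13: input=2 -> V=12

Answer: 2 5 3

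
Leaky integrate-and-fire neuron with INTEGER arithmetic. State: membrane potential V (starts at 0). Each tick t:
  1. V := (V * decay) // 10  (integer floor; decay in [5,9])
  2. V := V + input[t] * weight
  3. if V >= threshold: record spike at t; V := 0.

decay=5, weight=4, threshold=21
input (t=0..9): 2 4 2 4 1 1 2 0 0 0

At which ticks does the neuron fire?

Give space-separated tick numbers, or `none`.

Answer: 3

Derivation:
t=0: input=2 -> V=8
t=1: input=4 -> V=20
t=2: input=2 -> V=18
t=3: input=4 -> V=0 FIRE
t=4: input=1 -> V=4
t=5: input=1 -> V=6
t=6: input=2 -> V=11
t=7: input=0 -> V=5
t=8: input=0 -> V=2
t=9: input=0 -> V=1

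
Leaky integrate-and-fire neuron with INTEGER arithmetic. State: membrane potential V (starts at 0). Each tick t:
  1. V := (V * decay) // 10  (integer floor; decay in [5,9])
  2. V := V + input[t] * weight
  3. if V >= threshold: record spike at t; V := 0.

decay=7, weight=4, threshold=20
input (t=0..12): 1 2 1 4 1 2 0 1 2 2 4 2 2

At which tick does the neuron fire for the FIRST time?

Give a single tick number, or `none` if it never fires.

t=0: input=1 -> V=4
t=1: input=2 -> V=10
t=2: input=1 -> V=11
t=3: input=4 -> V=0 FIRE
t=4: input=1 -> V=4
t=5: input=2 -> V=10
t=6: input=0 -> V=7
t=7: input=1 -> V=8
t=8: input=2 -> V=13
t=9: input=2 -> V=17
t=10: input=4 -> V=0 FIRE
t=11: input=2 -> V=8
t=12: input=2 -> V=13

Answer: 3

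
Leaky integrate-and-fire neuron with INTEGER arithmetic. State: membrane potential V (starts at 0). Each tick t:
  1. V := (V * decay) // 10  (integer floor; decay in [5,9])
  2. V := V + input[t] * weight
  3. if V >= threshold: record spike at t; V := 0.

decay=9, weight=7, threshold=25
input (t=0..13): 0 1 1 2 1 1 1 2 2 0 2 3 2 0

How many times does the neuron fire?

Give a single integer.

Answer: 3

Derivation:
t=0: input=0 -> V=0
t=1: input=1 -> V=7
t=2: input=1 -> V=13
t=3: input=2 -> V=0 FIRE
t=4: input=1 -> V=7
t=5: input=1 -> V=13
t=6: input=1 -> V=18
t=7: input=2 -> V=0 FIRE
t=8: input=2 -> V=14
t=9: input=0 -> V=12
t=10: input=2 -> V=24
t=11: input=3 -> V=0 FIRE
t=12: input=2 -> V=14
t=13: input=0 -> V=12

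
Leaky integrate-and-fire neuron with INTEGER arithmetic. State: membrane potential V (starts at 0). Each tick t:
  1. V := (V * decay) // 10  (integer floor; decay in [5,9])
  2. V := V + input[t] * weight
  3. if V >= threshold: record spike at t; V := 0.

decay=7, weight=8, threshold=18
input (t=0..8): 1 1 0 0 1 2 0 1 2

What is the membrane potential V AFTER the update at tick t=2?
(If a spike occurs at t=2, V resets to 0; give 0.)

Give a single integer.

t=0: input=1 -> V=8
t=1: input=1 -> V=13
t=2: input=0 -> V=9
t=3: input=0 -> V=6
t=4: input=1 -> V=12
t=5: input=2 -> V=0 FIRE
t=6: input=0 -> V=0
t=7: input=1 -> V=8
t=8: input=2 -> V=0 FIRE

Answer: 9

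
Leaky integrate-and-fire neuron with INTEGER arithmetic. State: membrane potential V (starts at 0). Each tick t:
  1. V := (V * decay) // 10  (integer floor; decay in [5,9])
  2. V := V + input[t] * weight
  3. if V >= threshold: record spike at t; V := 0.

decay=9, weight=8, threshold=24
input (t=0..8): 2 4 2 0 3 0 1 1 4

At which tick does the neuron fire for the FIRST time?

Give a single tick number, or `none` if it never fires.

Answer: 1

Derivation:
t=0: input=2 -> V=16
t=1: input=4 -> V=0 FIRE
t=2: input=2 -> V=16
t=3: input=0 -> V=14
t=4: input=3 -> V=0 FIRE
t=5: input=0 -> V=0
t=6: input=1 -> V=8
t=7: input=1 -> V=15
t=8: input=4 -> V=0 FIRE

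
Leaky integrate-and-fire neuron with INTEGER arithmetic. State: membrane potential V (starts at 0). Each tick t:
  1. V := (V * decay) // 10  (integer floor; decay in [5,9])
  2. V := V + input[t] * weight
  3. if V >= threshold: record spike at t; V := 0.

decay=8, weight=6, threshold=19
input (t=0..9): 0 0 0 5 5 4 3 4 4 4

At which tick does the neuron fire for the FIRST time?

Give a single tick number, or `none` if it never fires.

Answer: 3

Derivation:
t=0: input=0 -> V=0
t=1: input=0 -> V=0
t=2: input=0 -> V=0
t=3: input=5 -> V=0 FIRE
t=4: input=5 -> V=0 FIRE
t=5: input=4 -> V=0 FIRE
t=6: input=3 -> V=18
t=7: input=4 -> V=0 FIRE
t=8: input=4 -> V=0 FIRE
t=9: input=4 -> V=0 FIRE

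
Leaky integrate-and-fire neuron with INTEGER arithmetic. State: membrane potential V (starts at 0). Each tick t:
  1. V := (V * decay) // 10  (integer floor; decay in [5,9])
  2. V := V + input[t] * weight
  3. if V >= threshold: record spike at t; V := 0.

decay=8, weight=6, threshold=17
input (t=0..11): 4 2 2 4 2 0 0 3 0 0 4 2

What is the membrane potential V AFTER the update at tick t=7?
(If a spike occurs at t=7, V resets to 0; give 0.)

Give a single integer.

Answer: 0

Derivation:
t=0: input=4 -> V=0 FIRE
t=1: input=2 -> V=12
t=2: input=2 -> V=0 FIRE
t=3: input=4 -> V=0 FIRE
t=4: input=2 -> V=12
t=5: input=0 -> V=9
t=6: input=0 -> V=7
t=7: input=3 -> V=0 FIRE
t=8: input=0 -> V=0
t=9: input=0 -> V=0
t=10: input=4 -> V=0 FIRE
t=11: input=2 -> V=12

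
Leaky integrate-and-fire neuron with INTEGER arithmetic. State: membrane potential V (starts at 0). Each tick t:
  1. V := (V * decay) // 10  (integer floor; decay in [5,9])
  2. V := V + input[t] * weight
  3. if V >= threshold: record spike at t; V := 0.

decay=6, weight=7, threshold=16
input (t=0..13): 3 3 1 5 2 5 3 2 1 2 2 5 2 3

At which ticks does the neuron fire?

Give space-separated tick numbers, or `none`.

t=0: input=3 -> V=0 FIRE
t=1: input=3 -> V=0 FIRE
t=2: input=1 -> V=7
t=3: input=5 -> V=0 FIRE
t=4: input=2 -> V=14
t=5: input=5 -> V=0 FIRE
t=6: input=3 -> V=0 FIRE
t=7: input=2 -> V=14
t=8: input=1 -> V=15
t=9: input=2 -> V=0 FIRE
t=10: input=2 -> V=14
t=11: input=5 -> V=0 FIRE
t=12: input=2 -> V=14
t=13: input=3 -> V=0 FIRE

Answer: 0 1 3 5 6 9 11 13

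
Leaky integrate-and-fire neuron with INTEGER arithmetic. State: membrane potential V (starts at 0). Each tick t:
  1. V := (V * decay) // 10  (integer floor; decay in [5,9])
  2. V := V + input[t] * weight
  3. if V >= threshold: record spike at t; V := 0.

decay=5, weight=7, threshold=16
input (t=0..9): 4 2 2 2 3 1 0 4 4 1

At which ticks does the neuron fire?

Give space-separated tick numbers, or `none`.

t=0: input=4 -> V=0 FIRE
t=1: input=2 -> V=14
t=2: input=2 -> V=0 FIRE
t=3: input=2 -> V=14
t=4: input=3 -> V=0 FIRE
t=5: input=1 -> V=7
t=6: input=0 -> V=3
t=7: input=4 -> V=0 FIRE
t=8: input=4 -> V=0 FIRE
t=9: input=1 -> V=7

Answer: 0 2 4 7 8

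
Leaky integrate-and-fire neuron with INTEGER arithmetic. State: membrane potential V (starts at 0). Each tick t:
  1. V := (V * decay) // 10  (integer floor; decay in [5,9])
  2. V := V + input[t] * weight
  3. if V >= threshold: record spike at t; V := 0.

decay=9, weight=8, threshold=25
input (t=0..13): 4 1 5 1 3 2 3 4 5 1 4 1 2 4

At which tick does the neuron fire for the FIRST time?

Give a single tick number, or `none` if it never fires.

Answer: 0

Derivation:
t=0: input=4 -> V=0 FIRE
t=1: input=1 -> V=8
t=2: input=5 -> V=0 FIRE
t=3: input=1 -> V=8
t=4: input=3 -> V=0 FIRE
t=5: input=2 -> V=16
t=6: input=3 -> V=0 FIRE
t=7: input=4 -> V=0 FIRE
t=8: input=5 -> V=0 FIRE
t=9: input=1 -> V=8
t=10: input=4 -> V=0 FIRE
t=11: input=1 -> V=8
t=12: input=2 -> V=23
t=13: input=4 -> V=0 FIRE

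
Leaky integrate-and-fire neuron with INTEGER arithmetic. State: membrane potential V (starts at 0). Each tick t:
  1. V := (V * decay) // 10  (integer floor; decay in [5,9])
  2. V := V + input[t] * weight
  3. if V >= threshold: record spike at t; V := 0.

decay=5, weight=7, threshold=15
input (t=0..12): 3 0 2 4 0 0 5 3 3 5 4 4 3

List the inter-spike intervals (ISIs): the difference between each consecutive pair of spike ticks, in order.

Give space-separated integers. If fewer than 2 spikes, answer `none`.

t=0: input=3 -> V=0 FIRE
t=1: input=0 -> V=0
t=2: input=2 -> V=14
t=3: input=4 -> V=0 FIRE
t=4: input=0 -> V=0
t=5: input=0 -> V=0
t=6: input=5 -> V=0 FIRE
t=7: input=3 -> V=0 FIRE
t=8: input=3 -> V=0 FIRE
t=9: input=5 -> V=0 FIRE
t=10: input=4 -> V=0 FIRE
t=11: input=4 -> V=0 FIRE
t=12: input=3 -> V=0 FIRE

Answer: 3 3 1 1 1 1 1 1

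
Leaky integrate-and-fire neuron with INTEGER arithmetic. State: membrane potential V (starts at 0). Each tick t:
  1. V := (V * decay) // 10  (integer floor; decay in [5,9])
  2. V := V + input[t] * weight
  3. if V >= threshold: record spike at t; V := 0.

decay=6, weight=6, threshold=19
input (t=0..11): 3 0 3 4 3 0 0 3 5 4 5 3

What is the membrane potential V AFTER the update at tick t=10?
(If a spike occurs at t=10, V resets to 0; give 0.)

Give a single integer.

Answer: 0

Derivation:
t=0: input=3 -> V=18
t=1: input=0 -> V=10
t=2: input=3 -> V=0 FIRE
t=3: input=4 -> V=0 FIRE
t=4: input=3 -> V=18
t=5: input=0 -> V=10
t=6: input=0 -> V=6
t=7: input=3 -> V=0 FIRE
t=8: input=5 -> V=0 FIRE
t=9: input=4 -> V=0 FIRE
t=10: input=5 -> V=0 FIRE
t=11: input=3 -> V=18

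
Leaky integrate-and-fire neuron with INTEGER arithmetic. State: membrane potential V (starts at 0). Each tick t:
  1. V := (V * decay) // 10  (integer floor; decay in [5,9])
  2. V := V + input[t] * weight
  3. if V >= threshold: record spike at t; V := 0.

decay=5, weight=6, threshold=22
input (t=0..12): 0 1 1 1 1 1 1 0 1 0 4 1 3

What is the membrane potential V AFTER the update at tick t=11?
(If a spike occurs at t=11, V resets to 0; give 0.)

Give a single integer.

t=0: input=0 -> V=0
t=1: input=1 -> V=6
t=2: input=1 -> V=9
t=3: input=1 -> V=10
t=4: input=1 -> V=11
t=5: input=1 -> V=11
t=6: input=1 -> V=11
t=7: input=0 -> V=5
t=8: input=1 -> V=8
t=9: input=0 -> V=4
t=10: input=4 -> V=0 FIRE
t=11: input=1 -> V=6
t=12: input=3 -> V=21

Answer: 6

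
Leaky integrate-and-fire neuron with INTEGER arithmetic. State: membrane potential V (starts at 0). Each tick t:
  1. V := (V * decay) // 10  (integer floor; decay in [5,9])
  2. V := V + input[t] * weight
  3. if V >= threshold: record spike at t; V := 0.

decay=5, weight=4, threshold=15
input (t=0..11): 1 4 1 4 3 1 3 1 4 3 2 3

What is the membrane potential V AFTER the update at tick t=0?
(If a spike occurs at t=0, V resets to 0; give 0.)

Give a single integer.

Answer: 4

Derivation:
t=0: input=1 -> V=4
t=1: input=4 -> V=0 FIRE
t=2: input=1 -> V=4
t=3: input=4 -> V=0 FIRE
t=4: input=3 -> V=12
t=5: input=1 -> V=10
t=6: input=3 -> V=0 FIRE
t=7: input=1 -> V=4
t=8: input=4 -> V=0 FIRE
t=9: input=3 -> V=12
t=10: input=2 -> V=14
t=11: input=3 -> V=0 FIRE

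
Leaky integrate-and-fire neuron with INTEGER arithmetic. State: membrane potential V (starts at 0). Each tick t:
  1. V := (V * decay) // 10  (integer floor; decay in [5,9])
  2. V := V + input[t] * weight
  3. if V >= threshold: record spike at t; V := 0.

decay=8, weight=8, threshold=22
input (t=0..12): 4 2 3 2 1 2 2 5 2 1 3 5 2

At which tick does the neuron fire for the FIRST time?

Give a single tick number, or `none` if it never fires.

Answer: 0

Derivation:
t=0: input=4 -> V=0 FIRE
t=1: input=2 -> V=16
t=2: input=3 -> V=0 FIRE
t=3: input=2 -> V=16
t=4: input=1 -> V=20
t=5: input=2 -> V=0 FIRE
t=6: input=2 -> V=16
t=7: input=5 -> V=0 FIRE
t=8: input=2 -> V=16
t=9: input=1 -> V=20
t=10: input=3 -> V=0 FIRE
t=11: input=5 -> V=0 FIRE
t=12: input=2 -> V=16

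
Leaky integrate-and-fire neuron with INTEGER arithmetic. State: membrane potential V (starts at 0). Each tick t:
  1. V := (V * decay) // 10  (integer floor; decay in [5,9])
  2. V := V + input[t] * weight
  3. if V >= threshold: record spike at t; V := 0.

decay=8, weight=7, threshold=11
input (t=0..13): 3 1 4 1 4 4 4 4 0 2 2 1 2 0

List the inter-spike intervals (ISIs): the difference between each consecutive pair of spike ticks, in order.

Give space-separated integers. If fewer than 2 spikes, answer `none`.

t=0: input=3 -> V=0 FIRE
t=1: input=1 -> V=7
t=2: input=4 -> V=0 FIRE
t=3: input=1 -> V=7
t=4: input=4 -> V=0 FIRE
t=5: input=4 -> V=0 FIRE
t=6: input=4 -> V=0 FIRE
t=7: input=4 -> V=0 FIRE
t=8: input=0 -> V=0
t=9: input=2 -> V=0 FIRE
t=10: input=2 -> V=0 FIRE
t=11: input=1 -> V=7
t=12: input=2 -> V=0 FIRE
t=13: input=0 -> V=0

Answer: 2 2 1 1 1 2 1 2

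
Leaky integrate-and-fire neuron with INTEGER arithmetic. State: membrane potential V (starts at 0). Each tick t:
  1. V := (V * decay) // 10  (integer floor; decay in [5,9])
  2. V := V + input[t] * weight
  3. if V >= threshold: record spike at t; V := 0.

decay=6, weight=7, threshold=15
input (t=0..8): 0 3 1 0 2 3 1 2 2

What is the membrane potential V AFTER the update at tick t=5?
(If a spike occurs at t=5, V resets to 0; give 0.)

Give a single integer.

Answer: 0

Derivation:
t=0: input=0 -> V=0
t=1: input=3 -> V=0 FIRE
t=2: input=1 -> V=7
t=3: input=0 -> V=4
t=4: input=2 -> V=0 FIRE
t=5: input=3 -> V=0 FIRE
t=6: input=1 -> V=7
t=7: input=2 -> V=0 FIRE
t=8: input=2 -> V=14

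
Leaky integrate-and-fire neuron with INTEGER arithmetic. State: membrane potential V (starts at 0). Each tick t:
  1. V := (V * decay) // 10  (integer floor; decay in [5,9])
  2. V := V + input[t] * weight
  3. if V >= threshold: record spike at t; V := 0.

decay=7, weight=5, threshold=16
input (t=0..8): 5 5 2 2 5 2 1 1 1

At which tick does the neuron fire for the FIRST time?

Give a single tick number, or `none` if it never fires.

Answer: 0

Derivation:
t=0: input=5 -> V=0 FIRE
t=1: input=5 -> V=0 FIRE
t=2: input=2 -> V=10
t=3: input=2 -> V=0 FIRE
t=4: input=5 -> V=0 FIRE
t=5: input=2 -> V=10
t=6: input=1 -> V=12
t=7: input=1 -> V=13
t=8: input=1 -> V=14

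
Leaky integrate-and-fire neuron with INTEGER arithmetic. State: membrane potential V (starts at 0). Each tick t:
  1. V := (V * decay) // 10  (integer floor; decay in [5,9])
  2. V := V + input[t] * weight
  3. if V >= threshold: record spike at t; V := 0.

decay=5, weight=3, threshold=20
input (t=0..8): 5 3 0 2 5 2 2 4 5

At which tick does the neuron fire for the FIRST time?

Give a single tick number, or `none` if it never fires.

t=0: input=5 -> V=15
t=1: input=3 -> V=16
t=2: input=0 -> V=8
t=3: input=2 -> V=10
t=4: input=5 -> V=0 FIRE
t=5: input=2 -> V=6
t=6: input=2 -> V=9
t=7: input=4 -> V=16
t=8: input=5 -> V=0 FIRE

Answer: 4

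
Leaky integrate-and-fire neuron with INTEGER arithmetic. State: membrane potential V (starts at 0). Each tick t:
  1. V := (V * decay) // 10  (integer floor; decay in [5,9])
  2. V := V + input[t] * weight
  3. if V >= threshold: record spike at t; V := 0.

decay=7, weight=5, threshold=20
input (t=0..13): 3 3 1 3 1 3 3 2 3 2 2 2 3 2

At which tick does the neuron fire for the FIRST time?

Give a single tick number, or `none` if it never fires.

Answer: 1

Derivation:
t=0: input=3 -> V=15
t=1: input=3 -> V=0 FIRE
t=2: input=1 -> V=5
t=3: input=3 -> V=18
t=4: input=1 -> V=17
t=5: input=3 -> V=0 FIRE
t=6: input=3 -> V=15
t=7: input=2 -> V=0 FIRE
t=8: input=3 -> V=15
t=9: input=2 -> V=0 FIRE
t=10: input=2 -> V=10
t=11: input=2 -> V=17
t=12: input=3 -> V=0 FIRE
t=13: input=2 -> V=10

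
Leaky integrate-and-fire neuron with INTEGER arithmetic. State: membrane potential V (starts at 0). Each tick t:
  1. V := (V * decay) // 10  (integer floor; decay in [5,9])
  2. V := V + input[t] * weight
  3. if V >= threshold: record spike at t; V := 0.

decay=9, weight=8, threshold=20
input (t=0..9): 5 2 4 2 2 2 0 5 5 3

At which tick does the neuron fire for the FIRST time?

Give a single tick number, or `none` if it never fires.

t=0: input=5 -> V=0 FIRE
t=1: input=2 -> V=16
t=2: input=4 -> V=0 FIRE
t=3: input=2 -> V=16
t=4: input=2 -> V=0 FIRE
t=5: input=2 -> V=16
t=6: input=0 -> V=14
t=7: input=5 -> V=0 FIRE
t=8: input=5 -> V=0 FIRE
t=9: input=3 -> V=0 FIRE

Answer: 0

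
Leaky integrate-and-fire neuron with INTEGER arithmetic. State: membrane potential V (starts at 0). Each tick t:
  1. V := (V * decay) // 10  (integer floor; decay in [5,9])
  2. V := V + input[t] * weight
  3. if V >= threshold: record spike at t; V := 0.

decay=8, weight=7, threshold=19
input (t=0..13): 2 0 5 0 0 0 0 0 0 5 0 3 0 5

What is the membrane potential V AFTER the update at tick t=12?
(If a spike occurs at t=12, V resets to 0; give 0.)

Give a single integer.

t=0: input=2 -> V=14
t=1: input=0 -> V=11
t=2: input=5 -> V=0 FIRE
t=3: input=0 -> V=0
t=4: input=0 -> V=0
t=5: input=0 -> V=0
t=6: input=0 -> V=0
t=7: input=0 -> V=0
t=8: input=0 -> V=0
t=9: input=5 -> V=0 FIRE
t=10: input=0 -> V=0
t=11: input=3 -> V=0 FIRE
t=12: input=0 -> V=0
t=13: input=5 -> V=0 FIRE

Answer: 0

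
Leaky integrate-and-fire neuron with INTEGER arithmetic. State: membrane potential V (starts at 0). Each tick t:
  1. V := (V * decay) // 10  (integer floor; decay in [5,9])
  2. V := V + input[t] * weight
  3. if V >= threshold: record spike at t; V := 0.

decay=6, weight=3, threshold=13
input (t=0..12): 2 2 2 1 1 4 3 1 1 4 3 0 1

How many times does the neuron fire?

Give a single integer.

Answer: 2

Derivation:
t=0: input=2 -> V=6
t=1: input=2 -> V=9
t=2: input=2 -> V=11
t=3: input=1 -> V=9
t=4: input=1 -> V=8
t=5: input=4 -> V=0 FIRE
t=6: input=3 -> V=9
t=7: input=1 -> V=8
t=8: input=1 -> V=7
t=9: input=4 -> V=0 FIRE
t=10: input=3 -> V=9
t=11: input=0 -> V=5
t=12: input=1 -> V=6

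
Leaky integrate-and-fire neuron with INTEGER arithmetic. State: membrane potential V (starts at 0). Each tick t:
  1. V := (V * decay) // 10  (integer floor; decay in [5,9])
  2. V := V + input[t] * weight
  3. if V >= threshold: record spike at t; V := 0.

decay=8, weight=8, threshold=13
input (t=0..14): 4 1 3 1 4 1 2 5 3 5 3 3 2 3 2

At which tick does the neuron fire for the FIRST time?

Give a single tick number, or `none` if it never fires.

t=0: input=4 -> V=0 FIRE
t=1: input=1 -> V=8
t=2: input=3 -> V=0 FIRE
t=3: input=1 -> V=8
t=4: input=4 -> V=0 FIRE
t=5: input=1 -> V=8
t=6: input=2 -> V=0 FIRE
t=7: input=5 -> V=0 FIRE
t=8: input=3 -> V=0 FIRE
t=9: input=5 -> V=0 FIRE
t=10: input=3 -> V=0 FIRE
t=11: input=3 -> V=0 FIRE
t=12: input=2 -> V=0 FIRE
t=13: input=3 -> V=0 FIRE
t=14: input=2 -> V=0 FIRE

Answer: 0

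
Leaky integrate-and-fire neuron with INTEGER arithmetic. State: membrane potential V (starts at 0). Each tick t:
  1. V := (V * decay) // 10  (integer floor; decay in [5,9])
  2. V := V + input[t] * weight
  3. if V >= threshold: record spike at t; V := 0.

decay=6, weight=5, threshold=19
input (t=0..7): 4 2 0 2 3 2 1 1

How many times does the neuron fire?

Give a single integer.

Answer: 2

Derivation:
t=0: input=4 -> V=0 FIRE
t=1: input=2 -> V=10
t=2: input=0 -> V=6
t=3: input=2 -> V=13
t=4: input=3 -> V=0 FIRE
t=5: input=2 -> V=10
t=6: input=1 -> V=11
t=7: input=1 -> V=11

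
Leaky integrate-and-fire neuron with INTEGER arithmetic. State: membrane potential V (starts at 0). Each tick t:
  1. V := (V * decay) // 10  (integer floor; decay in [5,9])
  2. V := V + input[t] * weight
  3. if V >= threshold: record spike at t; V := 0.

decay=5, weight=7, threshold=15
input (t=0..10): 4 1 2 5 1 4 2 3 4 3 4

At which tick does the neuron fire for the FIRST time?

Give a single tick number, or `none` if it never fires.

Answer: 0

Derivation:
t=0: input=4 -> V=0 FIRE
t=1: input=1 -> V=7
t=2: input=2 -> V=0 FIRE
t=3: input=5 -> V=0 FIRE
t=4: input=1 -> V=7
t=5: input=4 -> V=0 FIRE
t=6: input=2 -> V=14
t=7: input=3 -> V=0 FIRE
t=8: input=4 -> V=0 FIRE
t=9: input=3 -> V=0 FIRE
t=10: input=4 -> V=0 FIRE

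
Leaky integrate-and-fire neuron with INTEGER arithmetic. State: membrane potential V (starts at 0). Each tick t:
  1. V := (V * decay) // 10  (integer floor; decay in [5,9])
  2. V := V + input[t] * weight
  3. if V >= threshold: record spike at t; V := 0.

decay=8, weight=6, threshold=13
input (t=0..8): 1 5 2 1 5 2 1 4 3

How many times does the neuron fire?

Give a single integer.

t=0: input=1 -> V=6
t=1: input=5 -> V=0 FIRE
t=2: input=2 -> V=12
t=3: input=1 -> V=0 FIRE
t=4: input=5 -> V=0 FIRE
t=5: input=2 -> V=12
t=6: input=1 -> V=0 FIRE
t=7: input=4 -> V=0 FIRE
t=8: input=3 -> V=0 FIRE

Answer: 6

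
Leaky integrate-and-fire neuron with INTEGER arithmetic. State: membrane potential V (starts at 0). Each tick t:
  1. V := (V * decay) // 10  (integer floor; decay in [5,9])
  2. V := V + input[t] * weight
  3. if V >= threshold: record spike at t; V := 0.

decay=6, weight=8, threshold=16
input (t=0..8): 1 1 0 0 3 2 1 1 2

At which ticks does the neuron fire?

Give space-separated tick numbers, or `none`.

t=0: input=1 -> V=8
t=1: input=1 -> V=12
t=2: input=0 -> V=7
t=3: input=0 -> V=4
t=4: input=3 -> V=0 FIRE
t=5: input=2 -> V=0 FIRE
t=6: input=1 -> V=8
t=7: input=1 -> V=12
t=8: input=2 -> V=0 FIRE

Answer: 4 5 8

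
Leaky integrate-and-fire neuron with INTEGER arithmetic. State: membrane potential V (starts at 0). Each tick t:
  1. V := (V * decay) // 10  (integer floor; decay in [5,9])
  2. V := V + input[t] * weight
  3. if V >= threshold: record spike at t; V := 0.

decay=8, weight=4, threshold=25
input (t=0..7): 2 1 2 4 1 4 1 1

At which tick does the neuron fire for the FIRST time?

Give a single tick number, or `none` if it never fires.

t=0: input=2 -> V=8
t=1: input=1 -> V=10
t=2: input=2 -> V=16
t=3: input=4 -> V=0 FIRE
t=4: input=1 -> V=4
t=5: input=4 -> V=19
t=6: input=1 -> V=19
t=7: input=1 -> V=19

Answer: 3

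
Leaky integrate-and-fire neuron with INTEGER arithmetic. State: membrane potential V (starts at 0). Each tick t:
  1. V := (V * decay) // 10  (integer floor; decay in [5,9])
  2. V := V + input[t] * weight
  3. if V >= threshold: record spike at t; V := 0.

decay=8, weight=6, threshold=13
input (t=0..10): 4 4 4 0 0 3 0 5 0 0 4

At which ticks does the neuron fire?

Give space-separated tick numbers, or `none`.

t=0: input=4 -> V=0 FIRE
t=1: input=4 -> V=0 FIRE
t=2: input=4 -> V=0 FIRE
t=3: input=0 -> V=0
t=4: input=0 -> V=0
t=5: input=3 -> V=0 FIRE
t=6: input=0 -> V=0
t=7: input=5 -> V=0 FIRE
t=8: input=0 -> V=0
t=9: input=0 -> V=0
t=10: input=4 -> V=0 FIRE

Answer: 0 1 2 5 7 10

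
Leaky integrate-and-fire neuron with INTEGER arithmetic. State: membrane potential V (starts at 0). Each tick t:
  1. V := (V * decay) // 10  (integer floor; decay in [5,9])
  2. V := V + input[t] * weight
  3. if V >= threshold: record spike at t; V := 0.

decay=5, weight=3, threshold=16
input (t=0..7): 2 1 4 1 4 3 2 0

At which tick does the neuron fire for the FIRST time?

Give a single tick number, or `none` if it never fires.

Answer: 4

Derivation:
t=0: input=2 -> V=6
t=1: input=1 -> V=6
t=2: input=4 -> V=15
t=3: input=1 -> V=10
t=4: input=4 -> V=0 FIRE
t=5: input=3 -> V=9
t=6: input=2 -> V=10
t=7: input=0 -> V=5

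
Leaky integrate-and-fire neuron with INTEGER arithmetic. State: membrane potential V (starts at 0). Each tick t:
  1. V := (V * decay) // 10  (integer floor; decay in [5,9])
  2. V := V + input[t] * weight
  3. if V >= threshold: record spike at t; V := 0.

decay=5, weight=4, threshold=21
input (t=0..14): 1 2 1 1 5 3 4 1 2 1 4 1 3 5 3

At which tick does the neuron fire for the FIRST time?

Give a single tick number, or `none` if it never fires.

Answer: 4

Derivation:
t=0: input=1 -> V=4
t=1: input=2 -> V=10
t=2: input=1 -> V=9
t=3: input=1 -> V=8
t=4: input=5 -> V=0 FIRE
t=5: input=3 -> V=12
t=6: input=4 -> V=0 FIRE
t=7: input=1 -> V=4
t=8: input=2 -> V=10
t=9: input=1 -> V=9
t=10: input=4 -> V=20
t=11: input=1 -> V=14
t=12: input=3 -> V=19
t=13: input=5 -> V=0 FIRE
t=14: input=3 -> V=12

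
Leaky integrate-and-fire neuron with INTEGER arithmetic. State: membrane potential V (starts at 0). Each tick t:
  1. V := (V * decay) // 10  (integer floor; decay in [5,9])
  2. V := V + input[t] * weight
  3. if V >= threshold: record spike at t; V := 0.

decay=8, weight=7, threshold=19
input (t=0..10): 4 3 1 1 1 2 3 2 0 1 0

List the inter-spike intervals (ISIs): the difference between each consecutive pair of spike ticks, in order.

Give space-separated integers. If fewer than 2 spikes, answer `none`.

Answer: 1 4 1

Derivation:
t=0: input=4 -> V=0 FIRE
t=1: input=3 -> V=0 FIRE
t=2: input=1 -> V=7
t=3: input=1 -> V=12
t=4: input=1 -> V=16
t=5: input=2 -> V=0 FIRE
t=6: input=3 -> V=0 FIRE
t=7: input=2 -> V=14
t=8: input=0 -> V=11
t=9: input=1 -> V=15
t=10: input=0 -> V=12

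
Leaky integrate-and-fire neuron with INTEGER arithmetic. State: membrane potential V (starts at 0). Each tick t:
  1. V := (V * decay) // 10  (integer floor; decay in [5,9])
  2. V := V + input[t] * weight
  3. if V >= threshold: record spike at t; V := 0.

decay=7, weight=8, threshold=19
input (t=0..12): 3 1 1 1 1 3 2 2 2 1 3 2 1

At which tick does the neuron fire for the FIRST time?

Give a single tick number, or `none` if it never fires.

t=0: input=3 -> V=0 FIRE
t=1: input=1 -> V=8
t=2: input=1 -> V=13
t=3: input=1 -> V=17
t=4: input=1 -> V=0 FIRE
t=5: input=3 -> V=0 FIRE
t=6: input=2 -> V=16
t=7: input=2 -> V=0 FIRE
t=8: input=2 -> V=16
t=9: input=1 -> V=0 FIRE
t=10: input=3 -> V=0 FIRE
t=11: input=2 -> V=16
t=12: input=1 -> V=0 FIRE

Answer: 0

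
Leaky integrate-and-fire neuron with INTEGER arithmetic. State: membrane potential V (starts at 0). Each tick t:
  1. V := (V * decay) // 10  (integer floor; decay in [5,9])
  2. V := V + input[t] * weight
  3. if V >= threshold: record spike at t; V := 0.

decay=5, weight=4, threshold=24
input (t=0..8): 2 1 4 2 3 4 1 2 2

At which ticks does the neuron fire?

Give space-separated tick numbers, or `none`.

Answer: 5

Derivation:
t=0: input=2 -> V=8
t=1: input=1 -> V=8
t=2: input=4 -> V=20
t=3: input=2 -> V=18
t=4: input=3 -> V=21
t=5: input=4 -> V=0 FIRE
t=6: input=1 -> V=4
t=7: input=2 -> V=10
t=8: input=2 -> V=13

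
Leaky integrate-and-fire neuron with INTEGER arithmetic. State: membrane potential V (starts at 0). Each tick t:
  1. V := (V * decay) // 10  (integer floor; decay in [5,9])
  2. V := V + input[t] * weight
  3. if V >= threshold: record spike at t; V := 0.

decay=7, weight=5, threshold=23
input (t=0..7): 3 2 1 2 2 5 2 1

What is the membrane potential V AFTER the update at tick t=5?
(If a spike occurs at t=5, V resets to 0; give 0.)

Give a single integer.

t=0: input=3 -> V=15
t=1: input=2 -> V=20
t=2: input=1 -> V=19
t=3: input=2 -> V=0 FIRE
t=4: input=2 -> V=10
t=5: input=5 -> V=0 FIRE
t=6: input=2 -> V=10
t=7: input=1 -> V=12

Answer: 0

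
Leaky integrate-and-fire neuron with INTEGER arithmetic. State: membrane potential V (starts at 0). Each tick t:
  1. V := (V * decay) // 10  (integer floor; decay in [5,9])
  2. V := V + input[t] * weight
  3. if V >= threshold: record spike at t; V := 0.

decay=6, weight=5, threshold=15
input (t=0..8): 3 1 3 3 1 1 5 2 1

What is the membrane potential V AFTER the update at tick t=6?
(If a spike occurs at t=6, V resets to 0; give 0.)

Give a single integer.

Answer: 0

Derivation:
t=0: input=3 -> V=0 FIRE
t=1: input=1 -> V=5
t=2: input=3 -> V=0 FIRE
t=3: input=3 -> V=0 FIRE
t=4: input=1 -> V=5
t=5: input=1 -> V=8
t=6: input=5 -> V=0 FIRE
t=7: input=2 -> V=10
t=8: input=1 -> V=11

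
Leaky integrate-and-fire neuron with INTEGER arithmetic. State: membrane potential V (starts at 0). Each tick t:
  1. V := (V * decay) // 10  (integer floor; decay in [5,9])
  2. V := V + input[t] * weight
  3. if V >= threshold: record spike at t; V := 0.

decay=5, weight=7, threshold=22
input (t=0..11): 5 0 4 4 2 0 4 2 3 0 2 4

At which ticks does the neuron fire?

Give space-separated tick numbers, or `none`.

t=0: input=5 -> V=0 FIRE
t=1: input=0 -> V=0
t=2: input=4 -> V=0 FIRE
t=3: input=4 -> V=0 FIRE
t=4: input=2 -> V=14
t=5: input=0 -> V=7
t=6: input=4 -> V=0 FIRE
t=7: input=2 -> V=14
t=8: input=3 -> V=0 FIRE
t=9: input=0 -> V=0
t=10: input=2 -> V=14
t=11: input=4 -> V=0 FIRE

Answer: 0 2 3 6 8 11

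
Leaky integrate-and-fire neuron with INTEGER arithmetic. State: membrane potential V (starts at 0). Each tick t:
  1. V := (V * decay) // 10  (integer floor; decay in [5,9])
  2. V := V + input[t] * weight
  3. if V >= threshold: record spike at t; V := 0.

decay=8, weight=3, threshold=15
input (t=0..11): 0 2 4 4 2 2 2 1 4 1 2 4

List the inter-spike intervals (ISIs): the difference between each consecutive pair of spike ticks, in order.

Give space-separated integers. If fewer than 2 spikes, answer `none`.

Answer: 2 4 3

Derivation:
t=0: input=0 -> V=0
t=1: input=2 -> V=6
t=2: input=4 -> V=0 FIRE
t=3: input=4 -> V=12
t=4: input=2 -> V=0 FIRE
t=5: input=2 -> V=6
t=6: input=2 -> V=10
t=7: input=1 -> V=11
t=8: input=4 -> V=0 FIRE
t=9: input=1 -> V=3
t=10: input=2 -> V=8
t=11: input=4 -> V=0 FIRE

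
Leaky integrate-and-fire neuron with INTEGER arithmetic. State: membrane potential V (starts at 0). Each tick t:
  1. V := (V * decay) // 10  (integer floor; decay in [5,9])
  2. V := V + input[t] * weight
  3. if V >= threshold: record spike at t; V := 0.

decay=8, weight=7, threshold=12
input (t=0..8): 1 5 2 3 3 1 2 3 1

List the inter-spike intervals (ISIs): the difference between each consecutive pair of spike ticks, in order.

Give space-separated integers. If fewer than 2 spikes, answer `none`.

Answer: 1 1 1 2 1

Derivation:
t=0: input=1 -> V=7
t=1: input=5 -> V=0 FIRE
t=2: input=2 -> V=0 FIRE
t=3: input=3 -> V=0 FIRE
t=4: input=3 -> V=0 FIRE
t=5: input=1 -> V=7
t=6: input=2 -> V=0 FIRE
t=7: input=3 -> V=0 FIRE
t=8: input=1 -> V=7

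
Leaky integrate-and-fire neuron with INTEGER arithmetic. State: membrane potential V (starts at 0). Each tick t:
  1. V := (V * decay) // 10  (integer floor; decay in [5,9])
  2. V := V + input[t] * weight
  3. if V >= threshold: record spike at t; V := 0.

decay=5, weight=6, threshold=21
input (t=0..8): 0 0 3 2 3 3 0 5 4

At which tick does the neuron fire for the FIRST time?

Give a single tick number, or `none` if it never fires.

t=0: input=0 -> V=0
t=1: input=0 -> V=0
t=2: input=3 -> V=18
t=3: input=2 -> V=0 FIRE
t=4: input=3 -> V=18
t=5: input=3 -> V=0 FIRE
t=6: input=0 -> V=0
t=7: input=5 -> V=0 FIRE
t=8: input=4 -> V=0 FIRE

Answer: 3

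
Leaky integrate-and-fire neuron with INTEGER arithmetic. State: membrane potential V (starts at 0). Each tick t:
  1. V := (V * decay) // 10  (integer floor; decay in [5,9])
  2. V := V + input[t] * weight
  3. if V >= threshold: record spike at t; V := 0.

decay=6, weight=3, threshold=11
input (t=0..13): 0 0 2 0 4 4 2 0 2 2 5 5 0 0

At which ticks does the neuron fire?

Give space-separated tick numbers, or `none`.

Answer: 4 5 10 11

Derivation:
t=0: input=0 -> V=0
t=1: input=0 -> V=0
t=2: input=2 -> V=6
t=3: input=0 -> V=3
t=4: input=4 -> V=0 FIRE
t=5: input=4 -> V=0 FIRE
t=6: input=2 -> V=6
t=7: input=0 -> V=3
t=8: input=2 -> V=7
t=9: input=2 -> V=10
t=10: input=5 -> V=0 FIRE
t=11: input=5 -> V=0 FIRE
t=12: input=0 -> V=0
t=13: input=0 -> V=0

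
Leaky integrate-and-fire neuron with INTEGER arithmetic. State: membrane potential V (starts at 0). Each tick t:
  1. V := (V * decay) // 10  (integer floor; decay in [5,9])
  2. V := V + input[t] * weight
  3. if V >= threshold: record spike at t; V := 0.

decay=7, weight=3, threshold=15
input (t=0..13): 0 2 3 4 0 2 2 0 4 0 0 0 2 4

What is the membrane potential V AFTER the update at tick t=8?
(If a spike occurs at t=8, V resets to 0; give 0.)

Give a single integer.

Answer: 0

Derivation:
t=0: input=0 -> V=0
t=1: input=2 -> V=6
t=2: input=3 -> V=13
t=3: input=4 -> V=0 FIRE
t=4: input=0 -> V=0
t=5: input=2 -> V=6
t=6: input=2 -> V=10
t=7: input=0 -> V=7
t=8: input=4 -> V=0 FIRE
t=9: input=0 -> V=0
t=10: input=0 -> V=0
t=11: input=0 -> V=0
t=12: input=2 -> V=6
t=13: input=4 -> V=0 FIRE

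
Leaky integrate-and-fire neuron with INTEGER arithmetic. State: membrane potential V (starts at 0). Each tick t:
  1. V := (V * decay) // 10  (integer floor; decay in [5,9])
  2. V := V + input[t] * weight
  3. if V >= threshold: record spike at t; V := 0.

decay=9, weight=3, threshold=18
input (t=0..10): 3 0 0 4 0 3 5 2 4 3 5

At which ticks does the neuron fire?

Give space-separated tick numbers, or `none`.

Answer: 3 6 9

Derivation:
t=0: input=3 -> V=9
t=1: input=0 -> V=8
t=2: input=0 -> V=7
t=3: input=4 -> V=0 FIRE
t=4: input=0 -> V=0
t=5: input=3 -> V=9
t=6: input=5 -> V=0 FIRE
t=7: input=2 -> V=6
t=8: input=4 -> V=17
t=9: input=3 -> V=0 FIRE
t=10: input=5 -> V=15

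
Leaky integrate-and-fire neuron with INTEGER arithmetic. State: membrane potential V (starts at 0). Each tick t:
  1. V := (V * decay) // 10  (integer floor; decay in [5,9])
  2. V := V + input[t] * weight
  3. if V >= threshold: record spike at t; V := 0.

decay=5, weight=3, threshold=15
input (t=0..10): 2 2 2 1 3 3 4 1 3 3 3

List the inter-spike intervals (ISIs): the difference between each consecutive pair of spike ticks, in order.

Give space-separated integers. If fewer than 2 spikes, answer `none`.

Answer: 4

Derivation:
t=0: input=2 -> V=6
t=1: input=2 -> V=9
t=2: input=2 -> V=10
t=3: input=1 -> V=8
t=4: input=3 -> V=13
t=5: input=3 -> V=0 FIRE
t=6: input=4 -> V=12
t=7: input=1 -> V=9
t=8: input=3 -> V=13
t=9: input=3 -> V=0 FIRE
t=10: input=3 -> V=9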